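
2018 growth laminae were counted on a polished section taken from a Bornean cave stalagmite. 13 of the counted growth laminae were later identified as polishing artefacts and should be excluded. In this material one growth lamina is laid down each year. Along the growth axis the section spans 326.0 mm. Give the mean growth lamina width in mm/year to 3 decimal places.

True growth lamina count = 2018 − 13 = 2005.
Mean rate = 326.0 mm / 2005 years ≈ 0.163 mm/year.

0.163 mm/year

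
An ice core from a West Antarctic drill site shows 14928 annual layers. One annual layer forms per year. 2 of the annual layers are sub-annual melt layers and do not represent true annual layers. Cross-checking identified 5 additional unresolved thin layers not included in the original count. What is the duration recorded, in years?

14931 years

Correcting the raw count gives 14928 − 2 + 5 = 14931 true annual layers.
At one annual layer per year, that is 14931 years.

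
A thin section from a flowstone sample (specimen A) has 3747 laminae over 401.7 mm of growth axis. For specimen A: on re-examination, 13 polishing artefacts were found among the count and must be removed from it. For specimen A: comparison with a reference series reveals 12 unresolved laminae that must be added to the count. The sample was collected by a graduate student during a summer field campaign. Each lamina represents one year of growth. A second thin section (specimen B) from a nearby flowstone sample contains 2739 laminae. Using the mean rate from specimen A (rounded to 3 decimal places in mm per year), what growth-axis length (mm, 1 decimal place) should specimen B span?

Specimen A: correcting the raw count gives 3747 − 13 + 12 = 3746 true laminae.
A: Mean rate = 401.7 mm / 3746 years ≈ 0.107 mm/yr.
For B, 0.107 mm/year × 2739 years = 293.1 mm.

293.1 mm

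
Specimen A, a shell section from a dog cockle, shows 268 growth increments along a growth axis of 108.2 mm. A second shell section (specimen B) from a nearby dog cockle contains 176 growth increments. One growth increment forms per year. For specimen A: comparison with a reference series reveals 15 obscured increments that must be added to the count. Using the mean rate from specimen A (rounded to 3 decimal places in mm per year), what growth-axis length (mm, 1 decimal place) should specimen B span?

Specimen A: adjusted count: 268 + 15 = 283 growth increments.
A: Mean rate = 108.2 mm / 283 years ≈ 0.382 mm/year.
Length of B = 0.382 × 176 = 67.2 mm.

67.2 mm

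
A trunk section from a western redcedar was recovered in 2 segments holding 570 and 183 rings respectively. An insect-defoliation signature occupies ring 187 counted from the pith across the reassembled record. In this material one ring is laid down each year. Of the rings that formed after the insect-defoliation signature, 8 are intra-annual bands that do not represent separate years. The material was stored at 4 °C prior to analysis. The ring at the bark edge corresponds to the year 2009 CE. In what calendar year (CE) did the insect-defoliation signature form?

1451 CE

Total rings = 570 + 183 = 753.
The insect-defoliation signature sits at ring 187 from the pith, so 753 − 187 = 566 rings formed after it.
566 − 8 false = 558 true rings after the insect-defoliation signature.
Counting back 558 years from 2009 CE places the insect-defoliation signature in 2009 − 558 = 1451 CE.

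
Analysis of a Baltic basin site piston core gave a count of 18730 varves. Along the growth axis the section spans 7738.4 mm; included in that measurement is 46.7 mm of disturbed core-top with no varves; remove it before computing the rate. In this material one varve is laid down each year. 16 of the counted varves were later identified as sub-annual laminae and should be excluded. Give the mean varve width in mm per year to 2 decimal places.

0.41 mm per year

After corrections the count is 18730 − 16 = 18714 varves.
Removing the 46.7 mm offcut leaves 7738.4 − 46.7 = 7691.7 mm.
7691.7 mm over 18714 years gives 7691.7 / 18714 ≈ 0.41 mm per year.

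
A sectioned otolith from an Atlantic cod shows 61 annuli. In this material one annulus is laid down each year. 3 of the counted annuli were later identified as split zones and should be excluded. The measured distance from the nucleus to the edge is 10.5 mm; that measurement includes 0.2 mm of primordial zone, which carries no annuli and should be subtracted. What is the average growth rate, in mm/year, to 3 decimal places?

Adjusted count: 61 − 3 = 58 annuli.
Net length = 10.5 − 0.2 = 10.3 mm.
10.3 mm over 58 years gives 10.3 / 58 ≈ 0.178 mm/year.

0.178 mm/year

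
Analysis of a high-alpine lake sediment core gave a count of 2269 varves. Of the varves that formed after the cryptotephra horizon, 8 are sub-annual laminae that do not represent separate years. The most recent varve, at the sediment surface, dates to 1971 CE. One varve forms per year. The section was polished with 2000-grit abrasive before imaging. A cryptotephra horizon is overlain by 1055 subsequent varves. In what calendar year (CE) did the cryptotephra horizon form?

924 CE

1055 varves post-date the cryptotephra horizon.
1055 − 8 false = 1047 true varves after the cryptotephra horizon.
1971 − 1047 = 924 CE.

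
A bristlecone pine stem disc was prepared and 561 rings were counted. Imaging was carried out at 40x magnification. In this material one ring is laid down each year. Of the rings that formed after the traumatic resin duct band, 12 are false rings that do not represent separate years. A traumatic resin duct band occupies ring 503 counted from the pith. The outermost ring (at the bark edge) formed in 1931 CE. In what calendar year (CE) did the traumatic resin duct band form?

1885 CE

The traumatic resin duct band sits at ring 503 from the pith, so 561 − 503 = 58 rings formed after it.
Removing the 12 false rings leaves 58 − 12 = 46 true rings beyond the traumatic resin duct band.
Counting back 46 years from 1931 CE places the traumatic resin duct band in 1931 − 46 = 1885 CE.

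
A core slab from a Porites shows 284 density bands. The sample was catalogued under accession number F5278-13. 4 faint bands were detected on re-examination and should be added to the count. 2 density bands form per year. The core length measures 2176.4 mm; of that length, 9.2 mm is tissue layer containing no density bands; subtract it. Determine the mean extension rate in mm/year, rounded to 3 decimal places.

15.050 mm/year

Correcting the raw count gives 284 + 4 = 288 true density bands.
With 2 density bands per year, 288 / 2 = 144 years.
Net length = 2176.4 − 9.2 = 2167.2 mm.
Mean rate = 2167.2 mm / 144 years ≈ 15.050 mm/year.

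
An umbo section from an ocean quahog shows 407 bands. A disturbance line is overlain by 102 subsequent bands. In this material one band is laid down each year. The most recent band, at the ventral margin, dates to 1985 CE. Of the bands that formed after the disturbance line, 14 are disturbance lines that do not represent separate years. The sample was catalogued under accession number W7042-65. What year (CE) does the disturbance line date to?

1897 CE

102 bands post-date the disturbance line.
Excluding 14 false bands: 102 − 14 = 88.
1985 − 88 = 1897 CE.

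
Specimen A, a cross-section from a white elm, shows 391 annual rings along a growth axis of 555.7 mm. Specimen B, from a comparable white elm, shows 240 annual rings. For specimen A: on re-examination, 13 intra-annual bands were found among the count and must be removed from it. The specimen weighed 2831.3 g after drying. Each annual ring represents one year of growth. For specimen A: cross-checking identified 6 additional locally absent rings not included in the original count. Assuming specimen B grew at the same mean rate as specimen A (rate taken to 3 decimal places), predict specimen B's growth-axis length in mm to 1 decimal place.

347.3 mm

Specimen A: true annual ring count = 391 − 13 + 6 = 384.
A: 555.7 mm over 384 years gives 555.7 / 384 ≈ 1.447 mm/year.
For B, 1.447 mm/year × 240 years = 347.3 mm.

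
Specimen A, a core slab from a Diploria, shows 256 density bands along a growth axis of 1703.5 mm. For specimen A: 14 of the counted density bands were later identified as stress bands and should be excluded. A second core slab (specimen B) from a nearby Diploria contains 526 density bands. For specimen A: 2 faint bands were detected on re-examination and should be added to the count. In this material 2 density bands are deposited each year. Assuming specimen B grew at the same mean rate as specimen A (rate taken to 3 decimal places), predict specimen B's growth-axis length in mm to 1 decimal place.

Specimen A: adjusted count: 256 − 14 + 2 = 244 density bands.
Specimen A: with 2 density bands per year, 244 / 2 = 122 years.
A: 1703.5 mm over 122 years gives 1703.5 / 122 ≈ 13.963 mm/year.
Specimen B: dividing by 2 density bands per year: 526 / 2 = 263 years. For B, 13.963 mm/year × 263 years = 3672.3 mm.

3672.3 mm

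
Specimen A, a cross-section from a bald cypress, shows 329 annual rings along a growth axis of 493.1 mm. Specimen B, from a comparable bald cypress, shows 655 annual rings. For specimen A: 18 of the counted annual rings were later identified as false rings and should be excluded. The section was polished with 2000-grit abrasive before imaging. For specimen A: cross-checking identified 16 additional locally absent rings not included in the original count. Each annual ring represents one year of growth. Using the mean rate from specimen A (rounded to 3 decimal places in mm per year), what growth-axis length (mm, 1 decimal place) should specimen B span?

987.7 mm

Specimen A: correcting the raw count gives 329 − 18 + 16 = 327 true annual rings.
A: 493.1 mm over 327 years gives 493.1 / 327 ≈ 1.508 mm/yr.
For B, 1.508 mm/year × 655 years = 987.7 mm.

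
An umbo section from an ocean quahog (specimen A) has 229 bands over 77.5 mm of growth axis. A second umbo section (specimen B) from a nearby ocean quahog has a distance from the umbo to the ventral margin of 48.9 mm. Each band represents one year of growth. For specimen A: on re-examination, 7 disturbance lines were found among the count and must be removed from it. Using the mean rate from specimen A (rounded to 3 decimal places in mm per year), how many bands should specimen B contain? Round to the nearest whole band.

140 bands

Specimen A: correcting the raw count gives 229 − 7 = 222 true bands.
A: Mean rate = 77.5 mm / 222 years ≈ 0.349 mm/yr.
For B, 48.9 / 0.349 = 140.11 years ≈ 140 bands.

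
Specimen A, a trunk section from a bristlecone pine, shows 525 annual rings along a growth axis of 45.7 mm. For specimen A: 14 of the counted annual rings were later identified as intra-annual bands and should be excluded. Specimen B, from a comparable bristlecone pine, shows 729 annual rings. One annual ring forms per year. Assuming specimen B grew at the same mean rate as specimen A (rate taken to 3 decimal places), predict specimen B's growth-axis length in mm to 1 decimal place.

64.9 mm

Specimen A: true annual ring count = 525 − 14 = 511.
A: 45.7 mm over 511 years gives 45.7 / 511 ≈ 0.089 mm/yr.
Length of B = 0.089 × 729 = 64.9 mm.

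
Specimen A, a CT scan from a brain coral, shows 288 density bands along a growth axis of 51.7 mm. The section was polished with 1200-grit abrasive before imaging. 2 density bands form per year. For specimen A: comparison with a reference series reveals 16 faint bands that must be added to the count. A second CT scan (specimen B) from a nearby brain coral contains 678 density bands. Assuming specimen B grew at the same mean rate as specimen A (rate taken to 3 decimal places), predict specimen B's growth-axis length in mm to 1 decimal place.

Specimen A: after corrections the count is 288 + 16 = 304 density bands.
Specimen A: 304 density bands at 2 per year is 304 / 2 = 152 years.
A: 51.7 mm over 152 years gives 51.7 / 152 ≈ 0.340 mm/year.
Specimen B: with 2 density bands per year, 678 / 2 = 339 years. Length of B = 0.340 × 339 = 115.3 mm.

115.3 mm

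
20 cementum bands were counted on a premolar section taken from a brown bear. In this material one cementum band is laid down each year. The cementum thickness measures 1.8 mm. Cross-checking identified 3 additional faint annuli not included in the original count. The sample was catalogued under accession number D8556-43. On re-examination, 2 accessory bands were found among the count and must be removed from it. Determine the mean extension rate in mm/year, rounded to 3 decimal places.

Correcting the raw count gives 20 − 2 + 3 = 21 true cementum bands.
1.8 mm over 21 years gives 1.8 / 21 ≈ 0.086 mm/year.

0.086 mm/year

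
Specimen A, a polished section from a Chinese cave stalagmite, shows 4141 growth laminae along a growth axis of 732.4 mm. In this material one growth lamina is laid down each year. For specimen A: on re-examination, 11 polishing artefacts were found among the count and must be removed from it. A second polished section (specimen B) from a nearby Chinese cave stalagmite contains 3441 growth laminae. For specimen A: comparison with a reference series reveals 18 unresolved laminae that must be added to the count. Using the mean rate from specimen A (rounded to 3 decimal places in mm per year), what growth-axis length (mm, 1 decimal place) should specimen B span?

Specimen A: correcting the raw count gives 4141 − 11 + 18 = 4148 true growth laminae.
A: Extension rate ≈ 732.4 / 4148 = 0.177 mm/yr.
For B, 0.177 mm/year × 3441 years = 609.1 mm.

609.1 mm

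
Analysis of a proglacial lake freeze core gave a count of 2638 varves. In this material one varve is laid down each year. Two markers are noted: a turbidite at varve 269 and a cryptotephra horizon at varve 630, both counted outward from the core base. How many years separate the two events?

The two markers are separated by 630 − 269 = 361 varves.
That is 361 years at one varve per year.

361 yr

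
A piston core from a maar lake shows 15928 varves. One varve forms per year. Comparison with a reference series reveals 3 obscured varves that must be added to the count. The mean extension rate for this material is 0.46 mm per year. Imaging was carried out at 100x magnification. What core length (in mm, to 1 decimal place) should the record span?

After corrections the count is 15928 + 3 = 15931 varves.
Length ≈ 0.46 × 15931 = 7328.3 mm.

7328.3 mm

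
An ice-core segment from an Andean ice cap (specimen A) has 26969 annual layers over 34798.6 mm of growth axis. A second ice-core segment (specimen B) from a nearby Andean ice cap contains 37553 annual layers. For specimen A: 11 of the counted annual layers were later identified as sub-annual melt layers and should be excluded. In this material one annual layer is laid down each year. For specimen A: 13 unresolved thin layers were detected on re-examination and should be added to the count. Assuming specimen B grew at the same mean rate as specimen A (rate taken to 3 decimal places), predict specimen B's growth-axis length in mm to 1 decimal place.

48443.4 mm

Specimen A: adjusted count: 26969 − 11 + 13 = 26971 annual layers.
A: 34798.6 mm over 26971 years gives 34798.6 / 26971 ≈ 1.290 mm/yr.
Length of B = 1.290 × 37553 = 48443.4 mm.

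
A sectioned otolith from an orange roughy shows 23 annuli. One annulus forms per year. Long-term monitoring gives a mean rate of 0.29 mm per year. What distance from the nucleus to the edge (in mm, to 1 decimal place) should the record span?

The record spans 23 years at 0.29 mm per year.
Length ≈ 0.29 × 23 = 6.7 mm.

6.7 mm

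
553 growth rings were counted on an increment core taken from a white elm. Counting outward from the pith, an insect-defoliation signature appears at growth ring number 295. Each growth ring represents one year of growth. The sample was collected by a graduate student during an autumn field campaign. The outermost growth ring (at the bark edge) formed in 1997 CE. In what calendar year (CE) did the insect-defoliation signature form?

553 − 295 = 258 growth rings lie beyond the insect-defoliation signature toward the bark edge.
Counting back 258 years from 1997 CE places the insect-defoliation signature in 1997 − 258 = 1739 CE.

1739 CE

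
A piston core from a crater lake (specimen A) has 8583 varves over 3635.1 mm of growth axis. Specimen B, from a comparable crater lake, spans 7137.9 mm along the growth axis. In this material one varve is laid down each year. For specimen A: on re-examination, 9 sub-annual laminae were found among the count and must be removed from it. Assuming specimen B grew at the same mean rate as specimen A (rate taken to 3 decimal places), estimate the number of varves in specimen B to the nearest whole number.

Specimen A: correcting the raw count gives 8583 − 9 = 8574 true varves.
A: Mean rate = 3635.1 mm / 8574 years ≈ 0.424 mm per year.
B spans 7137.9 / 0.424 = 16834.67 years ≈ 16835 varves.

16835 varves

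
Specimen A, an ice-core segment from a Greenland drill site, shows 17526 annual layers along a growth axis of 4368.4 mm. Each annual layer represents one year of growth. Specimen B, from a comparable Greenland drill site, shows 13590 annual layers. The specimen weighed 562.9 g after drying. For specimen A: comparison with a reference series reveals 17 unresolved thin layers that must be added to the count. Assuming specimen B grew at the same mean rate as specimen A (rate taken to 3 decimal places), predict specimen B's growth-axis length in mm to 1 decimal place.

3383.9 mm

Specimen A: correcting the raw count gives 17526 + 17 = 17543 true annual layers.
A: Extension rate ≈ 4368.4 / 17543 = 0.249 mm/year.
B's length ≈ 0.249 × 13590 = 3383.9 mm.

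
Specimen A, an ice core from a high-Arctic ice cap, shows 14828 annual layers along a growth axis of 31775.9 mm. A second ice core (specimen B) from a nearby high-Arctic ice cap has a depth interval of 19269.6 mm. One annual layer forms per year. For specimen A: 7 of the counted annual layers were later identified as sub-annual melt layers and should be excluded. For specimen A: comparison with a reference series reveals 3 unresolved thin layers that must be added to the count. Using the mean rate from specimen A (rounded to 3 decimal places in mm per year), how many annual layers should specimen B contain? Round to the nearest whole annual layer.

Specimen A: correcting the raw count gives 14828 − 7 + 3 = 14824 true annual layers.
A: Mean rate = 31775.9 mm / 14824 years ≈ 2.144 mm per year.
Specimen B: 19269.6 mm / 2.144 mm per year = 8987.69 years ≈ 8988 annual layers.

8988 annual layers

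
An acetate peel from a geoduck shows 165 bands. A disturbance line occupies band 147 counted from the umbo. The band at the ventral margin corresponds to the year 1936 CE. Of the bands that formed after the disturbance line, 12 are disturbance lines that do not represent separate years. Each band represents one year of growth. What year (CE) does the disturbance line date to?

The disturbance line sits at band 147 from the umbo, so 165 − 147 = 18 bands formed after it.
Excluding 12 false bands: 18 − 12 = 6.
1936 − 6 = 1930 CE.

1930 CE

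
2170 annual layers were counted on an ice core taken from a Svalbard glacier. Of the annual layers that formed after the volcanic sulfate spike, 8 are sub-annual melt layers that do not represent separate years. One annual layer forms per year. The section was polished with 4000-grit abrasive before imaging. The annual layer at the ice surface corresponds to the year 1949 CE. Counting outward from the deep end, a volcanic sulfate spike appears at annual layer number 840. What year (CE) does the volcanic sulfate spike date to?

Between annual layer 840 and the ice surface there are 2170 − 840 = 1330 annual layers.
Removing the 8 false annual layers leaves 1330 − 8 = 1322 true annual layers beyond the volcanic sulfate spike.
Counting back 1322 years from 1949 CE places the volcanic sulfate spike in 1949 − 1322 = 627 CE.

627 CE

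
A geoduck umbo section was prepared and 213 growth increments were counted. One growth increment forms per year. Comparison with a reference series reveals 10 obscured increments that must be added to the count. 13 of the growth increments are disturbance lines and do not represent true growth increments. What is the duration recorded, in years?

Adjusted count: 213 − 13 + 10 = 210 growth increments.
One growth increment per year makes the duration 210 years.

210 yr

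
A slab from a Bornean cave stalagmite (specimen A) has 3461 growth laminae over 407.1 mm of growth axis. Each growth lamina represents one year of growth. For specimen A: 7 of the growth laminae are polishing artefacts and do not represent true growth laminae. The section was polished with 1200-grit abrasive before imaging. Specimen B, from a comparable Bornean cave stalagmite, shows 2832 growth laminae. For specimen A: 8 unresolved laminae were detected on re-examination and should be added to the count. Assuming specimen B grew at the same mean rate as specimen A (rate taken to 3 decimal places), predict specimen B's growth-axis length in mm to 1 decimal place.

Specimen A: after corrections the count is 3461 − 7 + 8 = 3462 growth laminae.
A: 407.1 mm over 3462 years gives 407.1 / 3462 ≈ 0.118 mm/yr.
For B, 0.118 mm/year × 2832 years = 334.2 mm.

334.2 mm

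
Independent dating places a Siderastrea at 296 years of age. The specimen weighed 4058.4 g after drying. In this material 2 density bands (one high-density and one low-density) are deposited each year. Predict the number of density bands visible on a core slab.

592 density bands

Expected density bands: 296 × 2 = 592.
So 592 density bands should be present.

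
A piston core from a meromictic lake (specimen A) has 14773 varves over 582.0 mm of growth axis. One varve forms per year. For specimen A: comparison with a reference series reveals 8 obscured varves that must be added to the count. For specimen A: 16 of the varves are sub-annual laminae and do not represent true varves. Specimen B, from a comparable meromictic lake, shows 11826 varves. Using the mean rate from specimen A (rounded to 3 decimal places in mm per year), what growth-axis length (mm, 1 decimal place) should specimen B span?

Specimen A: correcting the raw count gives 14773 − 16 + 8 = 14765 true varves.
A: 582.0 mm over 14765 years gives 582.0 / 14765 ≈ 0.039 mm/year.
For B, 0.039 mm/year × 11826 years = 461.2 mm.

461.2 mm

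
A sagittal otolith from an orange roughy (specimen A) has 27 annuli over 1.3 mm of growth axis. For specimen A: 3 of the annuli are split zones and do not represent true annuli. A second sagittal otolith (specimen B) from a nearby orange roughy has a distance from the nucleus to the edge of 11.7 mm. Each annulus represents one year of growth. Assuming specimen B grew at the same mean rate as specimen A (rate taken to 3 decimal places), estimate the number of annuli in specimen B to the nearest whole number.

Specimen A: correcting the raw count gives 27 − 3 = 24 true annuli.
A: Extension rate ≈ 1.3 / 24 = 0.054 mm/yr.
Specimen B: 11.7 mm / 0.054 mm per year = 216.67 years ≈ 217 annuli.

217 annuli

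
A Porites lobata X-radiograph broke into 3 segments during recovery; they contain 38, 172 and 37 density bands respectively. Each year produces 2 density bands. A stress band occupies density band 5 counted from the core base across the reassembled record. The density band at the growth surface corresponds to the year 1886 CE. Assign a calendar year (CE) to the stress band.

Total density bands = 38 + 172 + 37 = 247.
Between density band 5 and the growth surface there are 247 − 5 = 242 density bands.
242 density bands at 2 per year is 242 / 2 = 121 years.
The density band at the growth surface is 1886 CE, so the stress band dates to 1886 − 121 = 1765 CE.

1765 CE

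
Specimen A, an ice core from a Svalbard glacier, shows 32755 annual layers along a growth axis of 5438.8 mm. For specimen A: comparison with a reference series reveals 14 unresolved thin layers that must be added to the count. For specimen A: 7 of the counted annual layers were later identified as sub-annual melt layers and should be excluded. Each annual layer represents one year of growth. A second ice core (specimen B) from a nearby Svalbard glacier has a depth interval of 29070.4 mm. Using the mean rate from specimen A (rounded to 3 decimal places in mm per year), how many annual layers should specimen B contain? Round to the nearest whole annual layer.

Specimen A: after corrections the count is 32755 − 7 + 14 = 32762 annual layers.
A: Extension rate ≈ 5438.8 / 32762 = 0.166 mm/year.
Specimen B: 29070.4 mm / 0.166 mm per year = 175122.89 years ≈ 175123 annual layers.

175123 annual layers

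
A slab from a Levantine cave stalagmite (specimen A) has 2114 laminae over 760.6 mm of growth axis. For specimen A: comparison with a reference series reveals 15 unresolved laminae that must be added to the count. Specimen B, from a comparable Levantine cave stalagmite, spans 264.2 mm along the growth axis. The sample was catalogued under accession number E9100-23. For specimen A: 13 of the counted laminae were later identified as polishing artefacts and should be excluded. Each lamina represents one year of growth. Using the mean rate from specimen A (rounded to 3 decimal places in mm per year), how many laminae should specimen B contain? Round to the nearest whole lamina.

Specimen A: adjusted count: 2114 − 13 + 15 = 2116 laminae.
A: Mean rate = 760.6 mm / 2116 years ≈ 0.359 mm/yr.
B spans 264.2 / 0.359 = 735.93 years ≈ 736 laminae.

736 laminae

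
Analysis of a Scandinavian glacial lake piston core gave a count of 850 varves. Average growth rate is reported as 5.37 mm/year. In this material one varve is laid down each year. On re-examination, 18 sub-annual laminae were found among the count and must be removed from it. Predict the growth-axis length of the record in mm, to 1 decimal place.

True varve count = 850 − 18 = 832.
Length ≈ 5.37 × 832 = 4467.8 mm.

4467.8 mm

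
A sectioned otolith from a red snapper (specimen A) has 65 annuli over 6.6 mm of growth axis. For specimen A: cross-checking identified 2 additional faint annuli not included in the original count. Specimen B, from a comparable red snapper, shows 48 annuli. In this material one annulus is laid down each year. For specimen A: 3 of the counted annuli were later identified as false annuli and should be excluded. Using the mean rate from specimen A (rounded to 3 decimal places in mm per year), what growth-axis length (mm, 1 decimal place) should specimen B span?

Specimen A: adjusted count: 65 − 3 + 2 = 64 annuli.
A: Extension rate ≈ 6.6 / 64 = 0.103 mm/yr.
Length of B = 0.103 × 48 = 4.9 mm.

4.9 mm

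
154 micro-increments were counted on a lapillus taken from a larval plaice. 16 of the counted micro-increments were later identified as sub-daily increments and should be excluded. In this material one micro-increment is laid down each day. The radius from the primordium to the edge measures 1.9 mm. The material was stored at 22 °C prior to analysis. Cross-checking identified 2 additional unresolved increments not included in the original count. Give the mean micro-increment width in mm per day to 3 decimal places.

True micro-increment count = 154 − 16 + 2 = 140.
Mean rate = 1.9 mm / 140 days ≈ 0.014 mm per day.

0.014 mm per day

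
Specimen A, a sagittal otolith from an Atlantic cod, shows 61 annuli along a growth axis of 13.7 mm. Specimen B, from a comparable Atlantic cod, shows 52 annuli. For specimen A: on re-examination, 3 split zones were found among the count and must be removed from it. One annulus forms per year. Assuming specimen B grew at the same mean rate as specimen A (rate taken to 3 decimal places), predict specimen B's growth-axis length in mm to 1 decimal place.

Specimen A: after corrections the count is 61 − 3 = 58 annuli.
A: Mean rate = 13.7 mm / 58 years ≈ 0.236 mm/yr.
Length of B = 0.236 × 52 = 12.3 mm.

12.3 mm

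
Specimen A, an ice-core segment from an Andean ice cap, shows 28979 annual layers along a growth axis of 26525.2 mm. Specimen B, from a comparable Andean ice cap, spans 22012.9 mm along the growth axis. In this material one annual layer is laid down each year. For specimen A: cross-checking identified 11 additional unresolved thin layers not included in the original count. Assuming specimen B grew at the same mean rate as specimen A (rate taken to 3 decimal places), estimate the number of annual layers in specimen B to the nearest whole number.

24058 annual layers

Specimen A: correcting the raw count gives 28979 + 11 = 28990 true annual layers.
A: Mean rate = 26525.2 mm / 28990 years ≈ 0.915 mm/year.
B spans 22012.9 / 0.915 = 24057.81 years ≈ 24058 annual layers.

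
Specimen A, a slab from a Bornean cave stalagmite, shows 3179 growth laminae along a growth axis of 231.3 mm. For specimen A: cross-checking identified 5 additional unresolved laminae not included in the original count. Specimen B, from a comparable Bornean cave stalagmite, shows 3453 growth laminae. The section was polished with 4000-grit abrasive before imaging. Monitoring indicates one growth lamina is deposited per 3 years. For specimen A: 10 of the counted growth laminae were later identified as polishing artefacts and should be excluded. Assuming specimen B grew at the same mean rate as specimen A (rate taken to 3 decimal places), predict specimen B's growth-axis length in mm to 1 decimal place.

Specimen A: adjusted count: 3179 − 10 + 5 = 3174 growth laminae.
Specimen A: 3174 growth laminae at 3 years each span 3174 × 3 = 9522 years.
A: 231.3 mm over 9522 years gives 231.3 / 9522 ≈ 0.024 mm/yr.
Specimen B: multiplying by 3 years per growth lamina: 3453 × 3 = 10359 years. B's length ≈ 0.024 × 10359 = 248.6 mm.

248.6 mm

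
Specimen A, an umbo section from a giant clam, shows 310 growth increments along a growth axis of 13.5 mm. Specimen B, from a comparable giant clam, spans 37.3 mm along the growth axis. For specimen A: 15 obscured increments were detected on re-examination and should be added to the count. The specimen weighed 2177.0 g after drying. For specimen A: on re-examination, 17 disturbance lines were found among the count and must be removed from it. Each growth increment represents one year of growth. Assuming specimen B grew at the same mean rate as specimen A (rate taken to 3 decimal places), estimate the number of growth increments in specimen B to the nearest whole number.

848 growth increments

Specimen A: true growth increment count = 310 − 17 + 15 = 308.
A: 13.5 mm over 308 years gives 13.5 / 308 ≈ 0.044 mm/yr.
For B, 37.3 / 0.044 = 847.73 years ≈ 848 growth increments.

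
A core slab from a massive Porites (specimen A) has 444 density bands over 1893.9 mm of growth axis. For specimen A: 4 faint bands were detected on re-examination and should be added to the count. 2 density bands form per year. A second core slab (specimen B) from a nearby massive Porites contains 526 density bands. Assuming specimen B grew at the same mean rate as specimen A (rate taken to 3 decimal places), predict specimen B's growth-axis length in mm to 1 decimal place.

2223.7 mm

Specimen A: adjusted count: 444 + 4 = 448 density bands.
Specimen A: with 2 density bands per year, 448 / 2 = 224 years.
A: Mean rate = 1893.9 mm / 224 years ≈ 8.455 mm/yr.
Specimen B: 526 density bands at 2 per year is 526 / 2 = 263 years. For B, 8.455 mm/year × 263 years = 2223.7 mm.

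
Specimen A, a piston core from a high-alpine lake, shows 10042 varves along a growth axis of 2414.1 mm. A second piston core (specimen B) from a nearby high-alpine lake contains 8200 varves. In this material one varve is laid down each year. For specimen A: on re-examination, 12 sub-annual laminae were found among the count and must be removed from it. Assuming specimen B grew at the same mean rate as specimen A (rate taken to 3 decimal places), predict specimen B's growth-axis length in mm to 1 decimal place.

Specimen A: correcting the raw count gives 10042 − 12 = 10030 true varves.
A: Extension rate ≈ 2414.1 / 10030 = 0.241 mm/year.
For B, 0.241 mm/year × 8200 years = 1976.2 mm.

1976.2 mm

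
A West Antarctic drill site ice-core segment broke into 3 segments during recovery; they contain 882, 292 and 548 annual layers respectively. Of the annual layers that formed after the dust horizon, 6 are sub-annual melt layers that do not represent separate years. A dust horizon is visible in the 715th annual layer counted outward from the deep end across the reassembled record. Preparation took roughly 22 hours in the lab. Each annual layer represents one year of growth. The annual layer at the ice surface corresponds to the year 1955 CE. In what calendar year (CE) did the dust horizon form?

954 CE

Total annual layers = 882 + 292 + 548 = 1722.
The dust horizon sits at annual layer 715 from the deep end, so 1722 − 715 = 1007 annual layers formed after it.
Removing the 6 false annual layers leaves 1007 − 6 = 1001 true annual layers beyond the dust horizon.
1955 − 1001 = 954 CE.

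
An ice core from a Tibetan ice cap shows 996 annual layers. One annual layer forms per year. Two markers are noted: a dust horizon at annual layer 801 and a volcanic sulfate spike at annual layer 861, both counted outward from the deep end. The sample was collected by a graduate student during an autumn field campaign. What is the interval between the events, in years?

861 − 801 = 60 annual layers lie between the two events.
At one annual layer per year, 60 years elapsed between them.

60 years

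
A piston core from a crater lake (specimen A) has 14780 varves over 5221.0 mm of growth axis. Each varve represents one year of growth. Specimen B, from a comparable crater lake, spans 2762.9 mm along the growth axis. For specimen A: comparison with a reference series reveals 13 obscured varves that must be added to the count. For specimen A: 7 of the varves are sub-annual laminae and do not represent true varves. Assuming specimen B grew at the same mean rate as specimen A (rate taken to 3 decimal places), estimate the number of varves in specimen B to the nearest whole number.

7827 varves

Specimen A: adjusted count: 14780 − 7 + 13 = 14786 varves.
A: Mean rate = 5221.0 mm / 14786 years ≈ 0.353 mm/yr.
For B, 2762.9 / 0.353 = 7826.91 years ≈ 7827 varves.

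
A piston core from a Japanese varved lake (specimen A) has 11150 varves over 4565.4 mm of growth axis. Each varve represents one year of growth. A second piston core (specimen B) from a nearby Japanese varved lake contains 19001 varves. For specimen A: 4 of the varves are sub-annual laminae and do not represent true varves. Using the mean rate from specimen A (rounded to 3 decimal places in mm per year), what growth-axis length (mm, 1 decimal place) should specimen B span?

7790.4 mm

Specimen A: after corrections the count is 11150 − 4 = 11146 varves.
A: 4565.4 mm over 11146 years gives 4565.4 / 11146 ≈ 0.410 mm/yr.
Length of B = 0.410 × 19001 = 7790.4 mm.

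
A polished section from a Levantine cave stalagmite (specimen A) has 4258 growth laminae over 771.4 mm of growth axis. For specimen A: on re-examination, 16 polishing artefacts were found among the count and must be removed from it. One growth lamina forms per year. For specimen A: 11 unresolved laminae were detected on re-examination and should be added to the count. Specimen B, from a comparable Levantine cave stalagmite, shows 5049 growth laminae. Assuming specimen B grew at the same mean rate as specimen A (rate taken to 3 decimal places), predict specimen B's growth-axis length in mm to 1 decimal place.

Specimen A: true growth lamina count = 4258 − 16 + 11 = 4253.
A: Extension rate ≈ 771.4 / 4253 = 0.181 mm/yr.
B's length ≈ 0.181 × 5049 = 913.9 mm.

913.9 mm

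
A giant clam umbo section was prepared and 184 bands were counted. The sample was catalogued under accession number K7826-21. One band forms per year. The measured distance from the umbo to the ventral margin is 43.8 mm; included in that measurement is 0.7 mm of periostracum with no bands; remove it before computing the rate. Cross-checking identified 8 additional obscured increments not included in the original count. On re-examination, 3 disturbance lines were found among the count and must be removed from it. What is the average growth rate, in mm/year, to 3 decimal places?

After corrections the count is 184 − 3 + 8 = 189 bands.
The growth record spans 43.8 − 0.7 = 43.1 mm.
Extension rate ≈ 43.1 / 189 = 0.228 mm/year.

0.228 mm/year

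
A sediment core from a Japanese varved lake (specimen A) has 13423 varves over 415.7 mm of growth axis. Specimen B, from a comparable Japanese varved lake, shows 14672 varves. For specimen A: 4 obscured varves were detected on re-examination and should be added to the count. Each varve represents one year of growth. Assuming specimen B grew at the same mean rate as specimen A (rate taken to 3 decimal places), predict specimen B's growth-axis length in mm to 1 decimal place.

Specimen A: correcting the raw count gives 13423 + 4 = 13427 true varves.
A: 415.7 mm over 13427 years gives 415.7 / 13427 ≈ 0.031 mm/yr.
Length of B = 0.031 × 14672 = 454.8 mm.

454.8 mm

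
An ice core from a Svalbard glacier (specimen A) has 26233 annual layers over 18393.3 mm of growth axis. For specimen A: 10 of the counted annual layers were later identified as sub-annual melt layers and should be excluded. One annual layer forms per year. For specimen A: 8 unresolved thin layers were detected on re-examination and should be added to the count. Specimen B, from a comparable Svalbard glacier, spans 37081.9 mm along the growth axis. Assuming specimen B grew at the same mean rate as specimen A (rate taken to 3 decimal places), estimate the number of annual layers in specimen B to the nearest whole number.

Specimen A: after corrections the count is 26233 − 10 + 8 = 26231 annual layers.
A: Extension rate ≈ 18393.3 / 26231 = 0.701 mm per year.
Specimen B: 37081.9 mm / 0.701 mm per year = 52898.57 years ≈ 52899 annual layers.

52899 annual layers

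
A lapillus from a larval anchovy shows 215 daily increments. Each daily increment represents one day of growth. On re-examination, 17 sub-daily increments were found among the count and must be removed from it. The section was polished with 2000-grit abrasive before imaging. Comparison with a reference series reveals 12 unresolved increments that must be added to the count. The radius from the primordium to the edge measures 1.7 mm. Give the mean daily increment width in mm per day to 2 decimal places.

0.01 mm per day

Adjusted count: 215 − 17 + 12 = 210 daily increments.
Extension rate ≈ 1.7 / 210 = 0.01 mm per day.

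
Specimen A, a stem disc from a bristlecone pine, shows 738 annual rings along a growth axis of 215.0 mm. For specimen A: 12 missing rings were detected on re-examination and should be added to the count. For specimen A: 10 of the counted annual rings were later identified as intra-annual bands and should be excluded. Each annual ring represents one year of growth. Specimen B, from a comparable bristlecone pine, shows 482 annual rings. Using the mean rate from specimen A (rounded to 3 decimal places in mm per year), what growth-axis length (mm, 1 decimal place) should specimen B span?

140.3 mm

Specimen A: true annual ring count = 738 − 10 + 12 = 740.
A: Extension rate ≈ 215.0 / 740 = 0.291 mm/yr.
B's length ≈ 0.291 × 482 = 140.3 mm.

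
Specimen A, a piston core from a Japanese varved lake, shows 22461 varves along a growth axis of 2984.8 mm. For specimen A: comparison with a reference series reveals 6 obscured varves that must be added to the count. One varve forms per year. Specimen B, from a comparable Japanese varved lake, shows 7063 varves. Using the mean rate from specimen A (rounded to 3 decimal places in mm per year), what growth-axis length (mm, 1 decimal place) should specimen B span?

939.4 mm

Specimen A: after corrections the count is 22461 + 6 = 22467 varves.
A: 2984.8 mm over 22467 years gives 2984.8 / 22467 ≈ 0.133 mm per year.
For B, 0.133 mm/year × 7063 years = 939.4 mm.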